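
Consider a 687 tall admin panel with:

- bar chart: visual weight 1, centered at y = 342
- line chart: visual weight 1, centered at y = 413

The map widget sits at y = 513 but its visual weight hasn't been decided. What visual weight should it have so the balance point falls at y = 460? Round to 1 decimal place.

Existing Σw = 2 (1 + 1); existing moment 1·342 + 1·413 = 755.
For the centroid to hit 460: (755 + w·513) / (2 + w) = 460.
Solving: w = (460·2 − 755) / (513 − 460) = 165 / 53 ≈ 3.11.

w ≈ 3.1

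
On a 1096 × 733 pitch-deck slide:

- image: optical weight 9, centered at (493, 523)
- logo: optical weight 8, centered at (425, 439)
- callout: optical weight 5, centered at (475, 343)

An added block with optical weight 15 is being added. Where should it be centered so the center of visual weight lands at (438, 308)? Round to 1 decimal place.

With the added block, Σw becomes 9 + 8 + 5 + 15 = 37.
x: need Σw·x = 37·438 = 16206. Existing = 9·493 + 8·425 + 5·475 = 10212. Remainder 5994 / 15 ≈ 399.60.
y: need Σw·y = 37·308 = 11396. Existing = 9·523 + 8·439 + 5·343 = 9934. Remainder 1462 / 15 ≈ 97.47.

(399.6, 97.5)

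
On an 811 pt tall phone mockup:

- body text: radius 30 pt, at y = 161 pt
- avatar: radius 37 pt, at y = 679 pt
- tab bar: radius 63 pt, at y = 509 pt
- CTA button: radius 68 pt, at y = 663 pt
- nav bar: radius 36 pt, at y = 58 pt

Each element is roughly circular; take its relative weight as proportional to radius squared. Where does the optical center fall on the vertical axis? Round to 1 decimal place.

r² weights: body text 30² = 900, avatar 37² = 1369, tab bar 63² = 3969, CTA button 68² = 4624, nav bar 36² = 1296. Total = 12158.
y: (900·161 + 1369·679 + 3969·509 + 4624·663 + 1296·58) / 12158 = 6235552 / 12158 ≈ 512.88

y ≈ 512.9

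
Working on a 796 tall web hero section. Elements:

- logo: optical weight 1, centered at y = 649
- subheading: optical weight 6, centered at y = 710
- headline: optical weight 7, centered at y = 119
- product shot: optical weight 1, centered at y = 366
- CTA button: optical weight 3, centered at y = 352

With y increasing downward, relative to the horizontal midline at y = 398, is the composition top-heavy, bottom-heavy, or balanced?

Total weight = 1 + 6 + 7 + 1 + 3 = 18.
y: (1·649 + 6·710 + 7·119 + 1·366 + 3·352) / 18 = 7164 / 18 ≈ 398.00
The centroid 398.00 matches the midline at 398, so the layout is balanced.

balanced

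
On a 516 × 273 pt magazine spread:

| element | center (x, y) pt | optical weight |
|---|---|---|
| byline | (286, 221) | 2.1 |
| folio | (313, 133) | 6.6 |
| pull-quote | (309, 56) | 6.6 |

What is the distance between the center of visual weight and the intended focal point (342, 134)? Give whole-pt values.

Σw = 2.1 + 6.6 + 6.6 = 15.3.
x: (2.1·286 + 6.6·313 + 6.6·309) / 15.3 = 4705.8 / 15.3 ≈ 307.57
y: (2.1·221 + 6.6·133 + 6.6·56) / 15.3 = 1711.5 / 15.3 ≈ 111.86
Offset from (342, 134): Δx ≈ -34.43, Δy ≈ -22.14; distance = √(Δx² + Δy²) ≈ 40.93.

≈ 41 pt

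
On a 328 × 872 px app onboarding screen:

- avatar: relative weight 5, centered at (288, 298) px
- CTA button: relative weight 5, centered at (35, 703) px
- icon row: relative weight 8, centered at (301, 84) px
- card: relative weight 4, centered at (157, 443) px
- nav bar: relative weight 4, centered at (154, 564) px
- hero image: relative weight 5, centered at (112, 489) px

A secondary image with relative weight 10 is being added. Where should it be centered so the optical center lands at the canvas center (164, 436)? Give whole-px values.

After adding the secondary image, total weight = 5 + 5 + 8 + 4 + 4 + 5 + 10 = 41.
x: need Σw·x = 41·164 = 6724. Existing = 5·288 + 5·35 + 8·301 + 4·157 + 4·154 + 5·112 = 5827. Remainder 897 / 10 ≈ 89.70.
y: need Σw·y = 41·436 = 17876. Existing = 5·298 + 5·703 + 8·84 + 4·443 + 4·564 + 5·489 = 12150. Remainder 5726 / 10 ≈ 572.60.

(90, 573)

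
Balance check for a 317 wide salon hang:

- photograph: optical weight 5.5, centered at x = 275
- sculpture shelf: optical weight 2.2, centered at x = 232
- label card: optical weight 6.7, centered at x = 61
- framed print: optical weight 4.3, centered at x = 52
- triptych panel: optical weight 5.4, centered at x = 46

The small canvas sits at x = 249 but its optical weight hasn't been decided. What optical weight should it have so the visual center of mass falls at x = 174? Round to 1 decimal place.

Fixed elements: Σw = 5.5 + 2.2 + 6.7 + 4.3 + 5.4 = 24.1, Σw·x = 5.5·275 + 2.2·232 + 6.7·61 + 4.3·52 + 5.4·46 = 2903.6.
Set Σw·x/Σw = 174: (2903.6 + 249w) = 174·(24.1 + w).
Rearranging, w·(249 − 174) = 174·24.1 − 2903.6 = 1289.8, so w ≈ 1289.8/75 = 17.20.

w ≈ 17.2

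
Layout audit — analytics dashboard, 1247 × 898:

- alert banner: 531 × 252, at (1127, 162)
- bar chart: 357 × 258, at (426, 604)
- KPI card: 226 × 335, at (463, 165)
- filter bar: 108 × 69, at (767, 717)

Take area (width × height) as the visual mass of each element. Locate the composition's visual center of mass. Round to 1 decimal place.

Areas: alert banner 531·252 = 133812, bar chart 357·258 = 92106, KPI card 226·335 = 75710, filter bar 108·69 = 7452. Total weight = 309080.
Σw·x = 133812·1127 + 92106·426 + 75710·463 + 7452·767 = 230812694, so x̄ = 230812694/309080 ≈ 746.77.
Σw·y = 133812·162 + 92106·604 + 75710·165 + 7452·717 = 95144802, so ȳ = 95144802/309080 ≈ 307.83.

(746.8, 307.8)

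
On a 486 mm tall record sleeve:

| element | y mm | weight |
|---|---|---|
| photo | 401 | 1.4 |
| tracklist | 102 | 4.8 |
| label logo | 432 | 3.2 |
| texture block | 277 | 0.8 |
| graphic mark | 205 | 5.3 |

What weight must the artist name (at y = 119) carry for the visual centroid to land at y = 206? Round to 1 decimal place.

Existing Σw = 15.5 (1.4 + 4.8 + 3.2 + 0.8 + 5.3); existing moment 1.4·401 + 4.8·102 + 3.2·432 + 0.8·277 + 5.3·205 = 3741.5.
Set Σw·y/Σw = 206: (3741.5 + 119w) = 206·(15.5 + w).
Rearranging, w·(119 − 206) = 206·15.5 − 3741.5 = -548.5, so w ≈ -548.5/-87 = 6.30.

w ≈ 6.3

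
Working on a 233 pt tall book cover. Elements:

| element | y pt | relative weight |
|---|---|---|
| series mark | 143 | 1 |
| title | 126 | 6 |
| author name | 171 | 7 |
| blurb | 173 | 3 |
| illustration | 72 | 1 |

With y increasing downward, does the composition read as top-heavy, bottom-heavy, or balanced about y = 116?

Σw = 1 + 6 + 7 + 3 + 1 = 18.
y: (1·143 + 6·126 + 7·171 + 3·173 + 1·72) / 18 = 2687 / 18 ≈ 149.28
149.3 lies below (larger y than) the midline 116, so the layout is bottom-heavy.

bottom-heavy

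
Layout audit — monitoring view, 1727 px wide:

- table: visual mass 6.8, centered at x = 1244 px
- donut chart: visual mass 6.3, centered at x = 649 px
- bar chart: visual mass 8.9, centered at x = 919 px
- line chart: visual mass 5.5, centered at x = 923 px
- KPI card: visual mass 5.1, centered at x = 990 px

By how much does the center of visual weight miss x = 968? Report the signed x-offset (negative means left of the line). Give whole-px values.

Σw = 6.8 + 6.3 + 8.9 + 5.5 + 5.1 = 32.6.
Σw·x = 6.8·1244 + 6.3·649 + 8.9·919 + 5.5·923 + 5.1·990 = 30852.5, so x̄ = 30852.5/32.6 ≈ 946.40.
Offset from x = 968: 946.40 − 968 ≈ -21.60.

≈ -22 px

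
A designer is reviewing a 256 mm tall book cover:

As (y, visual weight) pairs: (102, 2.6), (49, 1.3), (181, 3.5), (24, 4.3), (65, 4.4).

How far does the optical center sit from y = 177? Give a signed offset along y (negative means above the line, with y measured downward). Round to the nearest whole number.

≈ -93 mm

Weights sum to 2.6 + 1.3 + 3.5 + 4.3 + 4.4 = 16.1.
Σw·y = 2.6·102 + 1.3·49 + 3.5·181 + 4.3·24 + 4.4·65 = 1351.6, so ȳ = 1351.6/16.1 ≈ 83.95.
Against y = 177, that's 83.95 − 177 = -93.05.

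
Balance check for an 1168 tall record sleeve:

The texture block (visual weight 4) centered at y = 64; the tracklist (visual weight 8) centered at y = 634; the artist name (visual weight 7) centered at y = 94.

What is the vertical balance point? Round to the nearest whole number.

Weights sum to 4 + 8 + 7 = 19.
Σw·y = 4·64 + 8·634 + 7·94 = 5986, so ȳ = 5986/19 ≈ 315.05.

y ≈ 315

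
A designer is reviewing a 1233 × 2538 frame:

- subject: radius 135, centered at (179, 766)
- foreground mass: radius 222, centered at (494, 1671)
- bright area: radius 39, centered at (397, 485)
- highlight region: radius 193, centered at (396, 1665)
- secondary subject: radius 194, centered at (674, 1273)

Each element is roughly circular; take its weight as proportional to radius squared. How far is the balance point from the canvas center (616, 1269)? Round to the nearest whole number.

≈ 220

r² weights: subject 135² = 18225, foreground mass 222² = 49284, bright area 39² = 1521, highlight region 193² = 37249, secondary subject 194² = 37636. Total = 143915.
x-moment: 18225·179 + 49284·494 + 1521·397 + 37249·396 + 37636·674 = 68329676; centroid 68329676/143915 ≈ 474.79.
y-moment: 18225·766 + 49284·1671 + 1521·485 + 37249·1665 + 37636·1273 = 206981812; centroid 206981812/143915 ≈ 1438.22.
Relative to (616, 1269): Δ = (-141.21, 169.22); |Δ| = √(-141.21² + 169.22²) ≈ 220.40.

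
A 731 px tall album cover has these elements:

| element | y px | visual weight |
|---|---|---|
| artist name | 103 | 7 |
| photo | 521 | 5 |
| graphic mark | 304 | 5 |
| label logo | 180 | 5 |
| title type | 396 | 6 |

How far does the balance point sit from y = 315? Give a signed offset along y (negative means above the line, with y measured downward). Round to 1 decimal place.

Weights sum to 7 + 5 + 5 + 5 + 6 = 28.
y: (7·103 + 5·521 + 5·304 + 5·180 + 6·396) / 28 = 8122 / 28 ≈ 290.07
Offset from y = 315: 290.07 − 315 ≈ -24.93.

≈ -24.9 px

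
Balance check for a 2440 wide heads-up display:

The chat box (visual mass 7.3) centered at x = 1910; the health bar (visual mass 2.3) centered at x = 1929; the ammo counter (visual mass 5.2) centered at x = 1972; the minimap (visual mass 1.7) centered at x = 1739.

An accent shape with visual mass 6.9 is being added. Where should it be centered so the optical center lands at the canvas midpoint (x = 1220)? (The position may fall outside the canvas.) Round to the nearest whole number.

x ≈ -441

With the accent shape, Σw becomes 7.3 + 2.3 + 5.2 + 1.7 + 6.9 = 23.4.
x: need Σw·x = 23.4·1220 = 28548.0. Existing = 7.3·1910 + 2.3·1929 + 5.2·1972 + 1.7·1739 = 31590.4. Remainder -3042.4 / 6.9 ≈ -440.93.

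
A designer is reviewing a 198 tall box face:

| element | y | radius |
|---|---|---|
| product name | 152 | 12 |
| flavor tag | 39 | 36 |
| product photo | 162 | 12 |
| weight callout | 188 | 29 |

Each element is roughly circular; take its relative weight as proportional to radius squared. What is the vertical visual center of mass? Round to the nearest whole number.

y ≈ 105

r² weights: product name 12² = 144, flavor tag 36² = 1296, product photo 12² = 144, weight callout 29² = 841. Total = 2425.
y: (144·152 + 1296·39 + 144·162 + 841·188) / 2425 = 253868 / 2425 ≈ 104.69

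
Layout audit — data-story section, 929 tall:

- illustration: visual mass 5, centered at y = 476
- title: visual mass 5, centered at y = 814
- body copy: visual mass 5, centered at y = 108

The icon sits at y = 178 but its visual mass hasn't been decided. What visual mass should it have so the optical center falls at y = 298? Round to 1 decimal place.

w ≈ 21.0

Known weights sum to 5 + 5 + 5 = 15; their moment is 5·476 + 5·814 + 5·108 = 6990.
Set Σw·y/Σw = 298: (6990 + 178w) = 298·(15 + w).
Solving: w = (298·15 − 6990) / (178 − 298) = -2520 / -120 ≈ 21.00.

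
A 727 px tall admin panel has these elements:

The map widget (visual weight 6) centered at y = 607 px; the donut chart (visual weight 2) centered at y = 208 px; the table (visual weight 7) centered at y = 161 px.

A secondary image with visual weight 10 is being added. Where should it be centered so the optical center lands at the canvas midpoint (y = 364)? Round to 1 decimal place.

After adding the secondary image, total weight = 6 + 2 + 7 + 10 = 25.
Along y: (5185 + 10·y) / 25 = 364 (existing moment 6·607 + 2·208 + 7·161 = 5185) ⇒ y = (9100 − 5185) / 10 ≈ 391.50.

y ≈ 391.5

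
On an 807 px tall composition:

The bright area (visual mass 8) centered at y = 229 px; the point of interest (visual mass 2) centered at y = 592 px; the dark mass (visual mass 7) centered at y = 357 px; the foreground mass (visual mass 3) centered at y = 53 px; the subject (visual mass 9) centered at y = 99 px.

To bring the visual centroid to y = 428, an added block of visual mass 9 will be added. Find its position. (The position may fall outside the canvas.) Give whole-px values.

New total weight: (8 + 2 + 7 + 3 + 9) + 9 = 38.
y: target moment 38×428 = 16264; current 8·229 + 2·592 + 7·357 + 3·53 + 9·99 = 6565; the added block supplies 9699, so y = 9699/9 ≈ 1077.67.

y ≈ 1078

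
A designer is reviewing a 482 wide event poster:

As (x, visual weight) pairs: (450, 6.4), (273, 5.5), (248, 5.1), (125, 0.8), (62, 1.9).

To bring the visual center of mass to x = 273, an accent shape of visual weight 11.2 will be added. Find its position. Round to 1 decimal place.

x ≈ 229.6

After adding the accent shape, total weight = 6.4 + 5.5 + 5.1 + 0.8 + 1.9 + 11.2 = 30.9.
x: target moment 30.9×273 = 8435.7; current 6.4·450 + 5.5·273 + 5.1·248 + 0.8·125 + 1.9·62 = 5864.1; the accent shape supplies 2571.6, so x = 2571.6/11.2 ≈ 229.61.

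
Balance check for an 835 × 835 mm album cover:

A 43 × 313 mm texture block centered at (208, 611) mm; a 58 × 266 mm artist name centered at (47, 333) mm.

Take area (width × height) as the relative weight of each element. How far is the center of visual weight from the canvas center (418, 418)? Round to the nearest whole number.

Taking area as weight: texture block 43·313 = 13459, artist name 58·266 = 15428. Sum 28887.
Σw·x = 13459·208 + 15428·47 = 3524588, so x̄ = 3524588/28887 ≈ 122.01.
Σw·y = 13459·611 + 15428·333 = 13360973, so ȳ = 13360973/28887 ≈ 462.53.
Relative to (418, 418): Δ = (-295.99, 44.53); |Δ| = √(-295.99² + 44.53²) ≈ 299.32.

≈ 299 mm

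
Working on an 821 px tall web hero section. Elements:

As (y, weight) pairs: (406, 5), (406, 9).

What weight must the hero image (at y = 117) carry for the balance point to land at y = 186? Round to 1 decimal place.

w ≈ 44.6

Existing Σw = 14 (5 + 9); existing moment 5·406 + 9·406 = 5684.
Balance at y = 186 requires (5684 + w·117) / (14 + w) = 186.
So w = (186·14 − 5684)/(117 − 186) = -3080/-69 ≈ 44.64.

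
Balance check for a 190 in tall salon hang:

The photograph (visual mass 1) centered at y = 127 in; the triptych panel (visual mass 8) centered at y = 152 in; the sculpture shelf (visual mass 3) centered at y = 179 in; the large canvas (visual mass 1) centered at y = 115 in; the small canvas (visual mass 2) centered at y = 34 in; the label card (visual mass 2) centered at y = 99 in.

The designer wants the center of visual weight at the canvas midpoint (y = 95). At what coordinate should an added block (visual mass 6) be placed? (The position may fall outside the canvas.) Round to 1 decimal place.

y ≈ -12.7

New total weight: (1 + 8 + 3 + 1 + 2 + 2) + 6 = 23.
Along y: (2261 + 6·y) / 23 = 95 (existing moment 1·127 + 8·152 + 3·179 + 1·115 + 2·34 + 2·99 = 2261) ⇒ y = (2185 − 2261) / 6 ≈ -12.67.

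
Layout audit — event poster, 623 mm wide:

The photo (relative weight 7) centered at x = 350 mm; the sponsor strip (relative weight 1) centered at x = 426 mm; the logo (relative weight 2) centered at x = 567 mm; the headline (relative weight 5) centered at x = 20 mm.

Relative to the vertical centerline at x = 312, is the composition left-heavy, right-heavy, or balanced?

Σw = 7 + 1 + 2 + 5 = 15.
x: (7·350 + 1·426 + 2·567 + 5·20) / 15 = 4110 / 15 ≈ 274.00
274.0 lies left of the midline 312, so the layout is left-heavy.

left-heavy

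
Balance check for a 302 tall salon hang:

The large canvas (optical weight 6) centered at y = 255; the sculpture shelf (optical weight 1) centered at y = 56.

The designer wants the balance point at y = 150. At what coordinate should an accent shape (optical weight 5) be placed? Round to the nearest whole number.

After adding the accent shape, total weight = 6 + 1 + 5 = 12.
y: target moment 12×150 = 1800; current 6·255 + 1·56 = 1586; the accent shape supplies 214, so y = 214/5 ≈ 42.80.

y ≈ 43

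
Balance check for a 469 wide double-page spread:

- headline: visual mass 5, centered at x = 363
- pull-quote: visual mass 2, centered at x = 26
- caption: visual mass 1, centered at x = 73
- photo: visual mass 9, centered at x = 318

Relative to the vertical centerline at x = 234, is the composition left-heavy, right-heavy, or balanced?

Total weight = 5 + 2 + 1 + 9 = 17.
Σw·x = 5·363 + 2·26 + 1·73 + 9·318 = 4802, so x̄ = 4802/17 ≈ 282.47.
282.5 vs midline 234 → right-heavy.

right-heavy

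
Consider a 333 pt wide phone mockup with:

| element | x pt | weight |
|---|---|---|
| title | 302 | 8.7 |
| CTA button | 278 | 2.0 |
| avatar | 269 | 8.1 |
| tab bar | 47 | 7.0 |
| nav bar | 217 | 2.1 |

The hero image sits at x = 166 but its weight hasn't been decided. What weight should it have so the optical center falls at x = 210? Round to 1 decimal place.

Fixed elements: Σw = 8.7 + 2.0 + 8.1 + 7.0 + 2.1 = 27.9, Σw·x = 8.7·302 + 2.0·278 + 8.1·269 + 7.0·47 + 2.1·217 = 6147.0.
For the centroid to hit 210: (6147.0 + w·166) / (27.9 + w) = 210.
Rearranging, w·(166 − 210) = 210·27.9 − 6147.0 = -288.0, so w ≈ -288.0/-44 = 6.55.

w ≈ 6.5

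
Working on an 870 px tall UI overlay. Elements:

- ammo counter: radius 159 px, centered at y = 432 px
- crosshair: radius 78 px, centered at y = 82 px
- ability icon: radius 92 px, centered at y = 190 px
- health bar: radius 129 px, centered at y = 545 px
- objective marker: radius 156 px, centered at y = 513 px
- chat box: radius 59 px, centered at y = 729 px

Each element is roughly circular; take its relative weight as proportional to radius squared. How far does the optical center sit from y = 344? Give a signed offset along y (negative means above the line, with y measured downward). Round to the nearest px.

≈ 96 px

r² weights: ammo counter 159² = 25281, crosshair 78² = 6084, ability icon 92² = 8464, health bar 129² = 16641, objective marker 156² = 24336, chat box 59² = 3481. Total = 84287.
Σw·y = 37119802; ȳ = 37119802/84287 ≈ 440.40.
Against y = 344, that's 440.40 − 344 = 96.40.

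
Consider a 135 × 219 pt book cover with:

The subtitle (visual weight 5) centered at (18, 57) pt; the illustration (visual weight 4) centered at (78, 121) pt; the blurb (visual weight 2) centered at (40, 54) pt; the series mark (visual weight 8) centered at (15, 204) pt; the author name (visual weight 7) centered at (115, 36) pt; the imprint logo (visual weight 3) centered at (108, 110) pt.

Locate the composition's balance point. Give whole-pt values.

Σw = 5 + 4 + 2 + 8 + 7 + 3 = 29.
x: moment 1731 / weight 29 ≈ 59.69
Σw·y = 3091; ȳ = 3091/29 ≈ 106.59.

(60, 107)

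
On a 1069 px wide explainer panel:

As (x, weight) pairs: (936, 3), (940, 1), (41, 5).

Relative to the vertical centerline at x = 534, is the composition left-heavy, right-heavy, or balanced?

left-heavy

Σw = 3 + 1 + 5 = 9.
x-moment: 3·936 + 1·940 + 5·41 = 3953; centroid 3953/9 ≈ 439.22.
Since 439.2 is left of 534, the composition reads left-heavy.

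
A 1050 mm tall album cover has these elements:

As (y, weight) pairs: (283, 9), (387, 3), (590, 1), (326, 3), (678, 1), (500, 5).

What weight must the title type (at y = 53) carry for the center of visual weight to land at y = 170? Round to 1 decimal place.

w ≈ 40.3

Fixed elements: Σw = 9 + 3 + 1 + 3 + 1 + 5 = 22, Σw·y = 9·283 + 3·387 + 1·590 + 3·326 + 1·678 + 5·500 = 8454.
For the centroid to hit 170: (8454 + w·53) / (22 + w) = 170.
Solving: w = (170·22 − 8454) / (53 − 170) = -4714 / -117 ≈ 40.29.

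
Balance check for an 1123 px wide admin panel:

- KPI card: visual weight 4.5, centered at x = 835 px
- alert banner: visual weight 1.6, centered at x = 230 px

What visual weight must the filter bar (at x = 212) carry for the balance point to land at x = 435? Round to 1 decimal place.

w ≈ 6.6

Existing Σw = 6.1 (4.5 + 1.6); existing moment 4.5·835 + 1.6·230 = 4125.5.
Balance at x = 435 requires (4125.5 + w·212) / (6.1 + w) = 435.
So w = (435·6.1 − 4125.5)/(212 − 435) = -1472.0/-223 ≈ 6.60.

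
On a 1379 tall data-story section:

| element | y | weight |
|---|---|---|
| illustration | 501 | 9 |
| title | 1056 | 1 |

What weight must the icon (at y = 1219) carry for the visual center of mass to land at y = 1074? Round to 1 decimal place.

w ≈ 35.7

Fixed elements: Σw = 9 + 1 = 10, Σw·y = 9·501 + 1·1056 = 5565.
Balance at y = 1074 requires (5565 + w·1219) / (10 + w) = 1074.
Rearranging, w·(1219 − 1074) = 1074·10 − 5565 = 5175, so w ≈ 5175/145 = 35.69.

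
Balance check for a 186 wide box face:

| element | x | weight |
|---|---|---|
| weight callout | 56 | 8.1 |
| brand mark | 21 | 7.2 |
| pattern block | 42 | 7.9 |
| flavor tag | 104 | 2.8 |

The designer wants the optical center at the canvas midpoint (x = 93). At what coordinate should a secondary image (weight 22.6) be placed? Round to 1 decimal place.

x ≈ 145.7

With the secondary image, Σw becomes 8.1 + 7.2 + 7.9 + 2.8 + 22.6 = 48.6.
x: target moment 48.6×93 = 4519.8; current 8.1·56 + 7.2·21 + 7.9·42 + 2.8·104 = 1227.8; the secondary image supplies 3292.0, so x = 3292.0/22.6 ≈ 145.66.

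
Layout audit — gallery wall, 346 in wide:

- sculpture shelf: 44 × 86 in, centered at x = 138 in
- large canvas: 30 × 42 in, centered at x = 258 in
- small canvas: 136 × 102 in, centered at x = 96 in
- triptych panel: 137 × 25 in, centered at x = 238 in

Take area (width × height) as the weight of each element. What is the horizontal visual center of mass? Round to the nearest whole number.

Areas → weights: sculpture shelf 44·86 = 3784, large canvas 30·42 = 1260, small canvas 136·102 = 13872, triptych panel 137·25 = 3425; Σw = 22341.
Σw·x = 3784·138 + 1260·258 + 13872·96 + 3425·238 = 2994134, so x̄ = 2994134/22341 ≈ 134.02.

x ≈ 134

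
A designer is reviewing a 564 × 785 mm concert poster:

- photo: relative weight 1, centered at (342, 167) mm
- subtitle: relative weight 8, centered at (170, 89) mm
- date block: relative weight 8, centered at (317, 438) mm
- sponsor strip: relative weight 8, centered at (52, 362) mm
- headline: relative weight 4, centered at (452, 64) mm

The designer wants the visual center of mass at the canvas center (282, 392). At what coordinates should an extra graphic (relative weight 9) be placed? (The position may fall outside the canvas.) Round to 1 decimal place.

(472.7, 817.9)

New total weight: (1 + 8 + 8 + 8 + 4) + 9 = 38.
x: need Σw·x = 38·282 = 10716. Existing = 1·342 + 8·170 + 8·317 + 8·52 + 4·452 = 6462. Remainder 4254 / 9 ≈ 472.67.
y: need Σw·y = 38·392 = 14896. Existing = 1·167 + 8·89 + 8·438 + 8·362 + 4·64 = 7535. Remainder 7361 / 9 ≈ 817.89.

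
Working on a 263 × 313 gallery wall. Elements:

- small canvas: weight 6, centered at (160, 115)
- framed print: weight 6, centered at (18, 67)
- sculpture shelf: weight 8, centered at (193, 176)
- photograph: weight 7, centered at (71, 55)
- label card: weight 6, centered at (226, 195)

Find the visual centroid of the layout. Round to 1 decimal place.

Weights sum to 6 + 6 + 8 + 7 + 6 = 33.
x-moment: 6·160 + 6·18 + 8·193 + 7·71 + 6·226 = 4465; centroid 4465/33 ≈ 135.30.
y-moment: 6·115 + 6·67 + 8·176 + 7·55 + 6·195 = 4055; centroid 4055/33 ≈ 122.88.

(135.3, 122.9)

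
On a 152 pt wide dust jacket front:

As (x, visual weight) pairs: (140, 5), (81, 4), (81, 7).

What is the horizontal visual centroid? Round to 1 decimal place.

Σw = 5 + 4 + 7 = 16.
x-moment: 5·140 + 4·81 + 7·81 = 1591; centroid 1591/16 ≈ 99.44.

x ≈ 99.4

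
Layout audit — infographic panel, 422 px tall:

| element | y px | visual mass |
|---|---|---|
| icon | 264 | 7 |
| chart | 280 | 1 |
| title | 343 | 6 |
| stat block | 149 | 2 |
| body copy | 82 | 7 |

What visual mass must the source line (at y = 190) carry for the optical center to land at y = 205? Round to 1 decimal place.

Known weights sum to 7 + 1 + 6 + 2 + 7 = 23; their moment is 7·264 + 1·280 + 6·343 + 2·149 + 7·82 = 5058.
For the centroid to hit 205: (5058 + w·190) / (23 + w) = 205.
Solving: w = (205·23 − 5058) / (190 − 205) = -343 / -15 ≈ 22.87.

w ≈ 22.9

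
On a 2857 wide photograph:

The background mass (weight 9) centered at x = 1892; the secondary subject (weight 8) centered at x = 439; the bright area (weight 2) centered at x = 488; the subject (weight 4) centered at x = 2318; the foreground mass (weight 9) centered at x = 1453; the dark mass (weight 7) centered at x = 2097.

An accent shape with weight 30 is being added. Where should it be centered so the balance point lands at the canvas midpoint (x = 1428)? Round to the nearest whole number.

New total weight: (9 + 8 + 2 + 4 + 9 + 7) + 30 = 69.
x: target moment 69×1428 = 98532; current 9·1892 + 8·439 + 2·488 + 4·2318 + 9·1453 + 7·2097 = 58544; the accent shape supplies 39988, so x = 39988/30 ≈ 1332.93.

x ≈ 1333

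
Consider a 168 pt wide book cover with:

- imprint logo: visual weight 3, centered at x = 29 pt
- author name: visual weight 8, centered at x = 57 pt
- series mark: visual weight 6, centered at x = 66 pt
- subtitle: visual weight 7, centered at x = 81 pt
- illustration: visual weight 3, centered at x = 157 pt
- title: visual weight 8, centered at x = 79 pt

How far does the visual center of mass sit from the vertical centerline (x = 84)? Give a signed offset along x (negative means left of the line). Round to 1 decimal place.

≈ -9.5 pt

Total weight = 3 + 8 + 6 + 7 + 3 + 8 = 35.
x: (3·29 + 8·57 + 6·66 + 7·81 + 3·157 + 8·79) / 35 = 2609 / 35 ≈ 74.54
Against x = 84, that's 74.54 − 84 = -9.46.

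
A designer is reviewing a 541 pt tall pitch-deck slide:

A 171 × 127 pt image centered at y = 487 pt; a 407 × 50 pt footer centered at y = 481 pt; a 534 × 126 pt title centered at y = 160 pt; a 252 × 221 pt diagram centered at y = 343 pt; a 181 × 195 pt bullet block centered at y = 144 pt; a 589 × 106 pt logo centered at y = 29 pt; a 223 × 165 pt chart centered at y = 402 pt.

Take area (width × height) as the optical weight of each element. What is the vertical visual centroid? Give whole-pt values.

Taking area as weight: image 171·127 = 21717, footer 407·50 = 20350, title 534·126 = 67284, diagram 252·221 = 55692, bullet block 181·195 = 35295, logo 589·106 = 62434, chart 223·165 = 36795. Sum 299567.
y: (21717·487 + 20350·481 + 67284·160 + 55692·343 + 35295·144 + 62434·29 + 36795·402) / 299567 = 71916981 / 299567 ≈ 240.07

y ≈ 240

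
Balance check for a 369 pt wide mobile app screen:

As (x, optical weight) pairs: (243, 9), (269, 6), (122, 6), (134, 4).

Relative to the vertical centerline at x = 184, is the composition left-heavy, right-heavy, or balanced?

Weights sum to 9 + 6 + 6 + 4 = 25.
x-moment: 9·243 + 6·269 + 6·122 + 4·134 = 5069; centroid 5069/25 ≈ 202.76.
202.8 vs midline 184 → right-heavy.

right-heavy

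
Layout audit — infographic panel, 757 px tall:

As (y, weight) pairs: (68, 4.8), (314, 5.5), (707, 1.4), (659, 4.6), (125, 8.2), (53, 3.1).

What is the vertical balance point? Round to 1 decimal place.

Total weight = 4.8 + 5.5 + 1.4 + 4.6 + 8.2 + 3.1 = 27.6.
Σw·y = 4.8·68 + 5.5·314 + 1.4·707 + 4.6·659 + 8.2·125 + 3.1·53 = 7263.9, so ȳ = 7263.9/27.6 ≈ 263.18.

y ≈ 263.2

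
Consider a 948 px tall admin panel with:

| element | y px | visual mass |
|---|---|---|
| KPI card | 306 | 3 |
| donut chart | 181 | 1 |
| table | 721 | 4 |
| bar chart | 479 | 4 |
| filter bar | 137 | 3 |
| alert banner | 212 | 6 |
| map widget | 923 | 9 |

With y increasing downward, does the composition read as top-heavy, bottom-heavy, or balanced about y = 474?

bottom-heavy

Weights sum to 3 + 1 + 4 + 4 + 3 + 6 + 9 = 30.
Σw·y = 15889; ȳ = 15889/30 ≈ 529.63.
529.6 lies below (larger y than) the midline 474, so the layout is bottom-heavy.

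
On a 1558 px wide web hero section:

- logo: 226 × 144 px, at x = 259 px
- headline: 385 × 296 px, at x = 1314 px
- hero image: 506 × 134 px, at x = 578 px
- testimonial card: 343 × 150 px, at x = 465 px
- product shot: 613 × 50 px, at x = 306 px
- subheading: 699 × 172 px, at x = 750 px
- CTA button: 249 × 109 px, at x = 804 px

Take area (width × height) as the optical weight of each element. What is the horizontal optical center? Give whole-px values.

x ≈ 772

Areas → weights: logo 226·144 = 32544, headline 385·296 = 113960, hero image 506·134 = 67804, testimonial card 343·150 = 51450, product shot 613·50 = 30650, subheading 699·172 = 120228, CTA button 249·109 = 27141; Σw = 443777.
Σw·x = 32544·259 + 113960·1314 + 67804·578 + 51450·465 + 30650·306 + 120228·750 + 27141·804 = 342658562, so x̄ = 342658562/443777 ≈ 772.14.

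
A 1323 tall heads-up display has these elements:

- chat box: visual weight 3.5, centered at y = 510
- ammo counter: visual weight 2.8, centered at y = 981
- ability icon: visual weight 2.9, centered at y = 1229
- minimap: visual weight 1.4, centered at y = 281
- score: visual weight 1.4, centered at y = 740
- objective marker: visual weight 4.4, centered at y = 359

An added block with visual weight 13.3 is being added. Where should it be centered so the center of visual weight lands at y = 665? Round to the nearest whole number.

With the added block, Σw becomes 3.5 + 2.8 + 2.9 + 1.4 + 1.4 + 4.4 + 13.3 = 29.7.
y: target moment 29.7×665 = 19750.5; current 3.5·510 + 2.8·981 + 2.9·1229 + 1.4·281 + 1.4·740 + 4.4·359 = 11104.9; the added block supplies 8645.6, so y = 8645.6/13.3 ≈ 650.05.

y ≈ 650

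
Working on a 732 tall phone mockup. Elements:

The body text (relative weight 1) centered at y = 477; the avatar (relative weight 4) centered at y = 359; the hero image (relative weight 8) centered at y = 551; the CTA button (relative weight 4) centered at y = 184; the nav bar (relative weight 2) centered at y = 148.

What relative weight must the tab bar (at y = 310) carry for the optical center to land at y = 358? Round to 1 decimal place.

w ≈ 11.5

Fixed elements: Σw = 1 + 4 + 8 + 4 + 2 = 19, Σw·y = 1·477 + 4·359 + 8·551 + 4·184 + 2·148 = 7353.
For the centroid to hit 358: (7353 + w·310) / (19 + w) = 358.
So w = (358·19 − 7353)/(310 − 358) = -551/-48 ≈ 11.48.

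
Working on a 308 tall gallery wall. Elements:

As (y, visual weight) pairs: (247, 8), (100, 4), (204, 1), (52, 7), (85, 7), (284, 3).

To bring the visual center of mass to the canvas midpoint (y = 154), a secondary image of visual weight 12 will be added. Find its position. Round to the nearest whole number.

y ≈ 173

With the secondary image, Σw becomes 8 + 4 + 1 + 7 + 7 + 3 + 12 = 42.
Along y: (4391 + 12·y) / 42 = 154 (existing moment 8·247 + 4·100 + 1·204 + 7·52 + 7·85 + 3·284 = 4391) ⇒ y = (6468 − 4391) / 12 ≈ 173.08.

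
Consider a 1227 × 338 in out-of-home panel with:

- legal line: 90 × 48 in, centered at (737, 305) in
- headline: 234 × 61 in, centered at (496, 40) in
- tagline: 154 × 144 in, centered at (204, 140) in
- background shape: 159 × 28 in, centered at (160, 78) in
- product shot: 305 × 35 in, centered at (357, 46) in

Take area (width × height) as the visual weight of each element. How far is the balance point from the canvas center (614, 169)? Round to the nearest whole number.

≈ 276 in

Areas: legal line 90·48 = 4320, headline 234·61 = 14274, tagline 154·144 = 22176, background shape 159·28 = 4452, product shot 305·35 = 10675. Total weight = 55897.
Σw·x = 4320·737 + 14274·496 + 22176·204 + 4452·160 + 10675·357 = 19310943, so x̄ = 19310943/55897 ≈ 345.47.
Σw·y = 4320·305 + 14274·40 + 22176·140 + 4452·78 + 10675·46 = 5831506, so ȳ = 5831506/55897 ≈ 104.33.
Relative to (614, 169): Δ = (-268.53, -64.67); |Δ| = √(-268.53² + -64.67²) ≈ 276.20.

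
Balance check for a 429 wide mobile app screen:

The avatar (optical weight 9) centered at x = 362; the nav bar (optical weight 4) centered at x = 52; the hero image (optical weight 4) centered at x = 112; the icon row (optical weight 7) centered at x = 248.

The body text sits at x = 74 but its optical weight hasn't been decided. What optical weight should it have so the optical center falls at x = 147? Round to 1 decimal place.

Fixed elements: Σw = 9 + 4 + 4 + 7 = 24, Σw·x = 9·362 + 4·52 + 4·112 + 7·248 = 5650.
Balance at x = 147 requires (5650 + w·74) / (24 + w) = 147.
So w = (147·24 − 5650)/(74 − 147) = -2122/-73 ≈ 29.07.

w ≈ 29.1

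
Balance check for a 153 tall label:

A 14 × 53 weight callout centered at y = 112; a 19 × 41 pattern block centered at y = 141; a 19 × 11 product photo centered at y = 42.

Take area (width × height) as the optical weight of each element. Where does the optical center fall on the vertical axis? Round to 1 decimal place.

Areas → weights: weight callout 14·53 = 742, pattern block 19·41 = 779, product photo 19·11 = 209; Σw = 1730.
y-moment: 742·112 + 779·141 + 209·42 = 201721; centroid 201721/1730 ≈ 116.60.

y ≈ 116.6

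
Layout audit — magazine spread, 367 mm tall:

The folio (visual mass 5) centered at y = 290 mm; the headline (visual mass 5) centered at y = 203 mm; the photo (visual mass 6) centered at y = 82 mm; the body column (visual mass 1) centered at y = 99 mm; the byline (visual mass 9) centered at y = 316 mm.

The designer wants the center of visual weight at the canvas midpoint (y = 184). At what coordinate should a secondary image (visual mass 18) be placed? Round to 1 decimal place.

y ≈ 122.0

New total weight: (5 + 5 + 6 + 1 + 9) + 18 = 44.
y: target moment 44×184 = 8096; current 5·290 + 5·203 + 6·82 + 1·99 + 9·316 = 5900; the secondary image supplies 2196, so y = 2196/18 ≈ 122.00.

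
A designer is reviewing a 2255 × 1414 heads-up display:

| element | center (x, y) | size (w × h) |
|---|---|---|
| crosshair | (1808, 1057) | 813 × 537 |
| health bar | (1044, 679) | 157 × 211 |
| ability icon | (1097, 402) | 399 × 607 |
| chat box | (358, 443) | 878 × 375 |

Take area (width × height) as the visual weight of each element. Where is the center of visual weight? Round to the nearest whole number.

(1160, 698)

Areas: crosshair 813·537 = 436581, health bar 157·211 = 33127, ability icon 399·607 = 242193, chat box 878·375 = 329250. Total weight = 1041151.
x-moment: 436581·1808 + 33127·1044 + 242193·1097 + 329250·358 = 1207480257; centroid 1207480257/1041151 ≈ 1159.76.
y-moment: 436581·1057 + 33127·679 + 242193·402 + 329250·443 = 727178686; centroid 727178686/1041151 ≈ 698.44.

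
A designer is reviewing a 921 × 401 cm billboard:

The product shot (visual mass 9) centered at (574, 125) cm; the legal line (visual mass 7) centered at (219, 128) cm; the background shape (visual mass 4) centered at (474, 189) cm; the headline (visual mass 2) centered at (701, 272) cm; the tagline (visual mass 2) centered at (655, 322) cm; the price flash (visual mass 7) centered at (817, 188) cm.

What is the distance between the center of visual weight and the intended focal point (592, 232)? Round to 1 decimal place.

≈ 75.0 cm

Σw = 9 + 7 + 4 + 2 + 2 + 7 = 31.
Σw·x = 9·574 + 7·219 + 4·474 + 2·701 + 2·655 + 7·817 = 17026, so x̄ = 17026/31 ≈ 549.23.
Σw·y = 9·125 + 7·128 + 4·189 + 2·272 + 2·322 + 7·188 = 5281, so ȳ = 5281/31 ≈ 170.35.
Offset from (592, 232): Δx ≈ -42.77, Δy ≈ -61.65; distance = √(Δx² + Δy²) ≈ 75.03.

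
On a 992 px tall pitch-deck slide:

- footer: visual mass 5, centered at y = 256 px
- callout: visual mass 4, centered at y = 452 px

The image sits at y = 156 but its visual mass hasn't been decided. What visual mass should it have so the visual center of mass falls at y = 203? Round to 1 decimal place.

w ≈ 26.8

Existing Σw = 9 (5 + 4); existing moment 5·256 + 4·452 = 3088.
Set Σw·y/Σw = 203: (3088 + 156w) = 203·(9 + w).
So w = (203·9 − 3088)/(156 − 203) = -1261/-47 ≈ 26.83.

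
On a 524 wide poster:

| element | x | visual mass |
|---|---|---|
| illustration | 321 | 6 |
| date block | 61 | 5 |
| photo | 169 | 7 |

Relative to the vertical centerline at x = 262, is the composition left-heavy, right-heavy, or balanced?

Σw = 6 + 5 + 7 = 18.
Σw·x = 6·321 + 5·61 + 7·169 = 3414, so x̄ = 3414/18 ≈ 189.67.
189.7 lies left of the midline 262, so the layout is left-heavy.

left-heavy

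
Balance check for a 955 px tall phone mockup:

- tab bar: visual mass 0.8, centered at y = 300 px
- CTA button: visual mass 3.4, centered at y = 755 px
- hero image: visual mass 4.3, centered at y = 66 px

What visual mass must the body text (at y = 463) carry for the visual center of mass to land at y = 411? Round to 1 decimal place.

w ≈ 7.7

Fixed elements: Σw = 0.8 + 3.4 + 4.3 = 8.5, Σw·y = 0.8·300 + 3.4·755 + 4.3·66 = 3090.8.
Balance at y = 411 requires (3090.8 + w·463) / (8.5 + w) = 411.
So w = (411·8.5 − 3090.8)/(463 − 411) = 402.7/52 ≈ 7.74.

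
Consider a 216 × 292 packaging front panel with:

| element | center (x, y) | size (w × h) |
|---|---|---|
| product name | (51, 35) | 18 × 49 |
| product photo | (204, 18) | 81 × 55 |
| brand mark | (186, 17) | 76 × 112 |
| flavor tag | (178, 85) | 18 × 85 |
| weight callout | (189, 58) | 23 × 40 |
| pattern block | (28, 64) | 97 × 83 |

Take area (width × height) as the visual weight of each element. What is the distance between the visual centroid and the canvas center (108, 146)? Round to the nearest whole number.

≈ 109

Taking area as weight: product name 18·49 = 882, product photo 81·55 = 4455, brand mark 76·112 = 8512, flavor tag 18·85 = 1530, weight callout 23·40 = 920, pattern block 97·83 = 8051. Sum 24350.
x: (882·51 + 4455·204 + 8512·186 + 1530·178 + 920·189 + 8051·28) / 24350 = 3208682 / 24350 ≈ 131.77
y: (882·35 + 4455·18 + 8512·17 + 1530·85 + 920·58 + 8051·64) / 24350 = 954438 / 24350 ≈ 39.20
From (108, 146): dx = 23.77, dy = -106.80, so the distance is √(dx²+dy²) ≈ 109.42.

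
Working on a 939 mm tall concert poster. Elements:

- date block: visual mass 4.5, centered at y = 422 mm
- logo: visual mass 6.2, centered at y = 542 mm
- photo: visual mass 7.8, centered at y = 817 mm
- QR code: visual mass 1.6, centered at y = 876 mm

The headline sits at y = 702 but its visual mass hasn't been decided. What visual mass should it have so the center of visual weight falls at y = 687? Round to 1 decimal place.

Existing Σw = 20.1 (4.5 + 6.2 + 7.8 + 1.6); existing moment 4.5·422 + 6.2·542 + 7.8·817 + 1.6·876 = 13033.6.
For the centroid to hit 687: (13033.6 + w·702) / (20.1 + w) = 687.
Rearranging, w·(702 − 687) = 687·20.1 − 13033.6 = 775.1, so w ≈ 775.1/15 = 51.67.

w ≈ 51.7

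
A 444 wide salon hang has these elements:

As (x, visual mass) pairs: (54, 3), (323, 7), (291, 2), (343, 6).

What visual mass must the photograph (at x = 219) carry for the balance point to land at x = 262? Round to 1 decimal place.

w ≈ 8.1

Known weights sum to 3 + 7 + 2 + 6 = 18; their moment is 3·54 + 7·323 + 2·291 + 6·343 = 5063.
Balance at x = 262 requires (5063 + w·219) / (18 + w) = 262.
Rearranging, w·(219 − 262) = 262·18 − 5063 = -347, so w ≈ -347/-43 = 8.07.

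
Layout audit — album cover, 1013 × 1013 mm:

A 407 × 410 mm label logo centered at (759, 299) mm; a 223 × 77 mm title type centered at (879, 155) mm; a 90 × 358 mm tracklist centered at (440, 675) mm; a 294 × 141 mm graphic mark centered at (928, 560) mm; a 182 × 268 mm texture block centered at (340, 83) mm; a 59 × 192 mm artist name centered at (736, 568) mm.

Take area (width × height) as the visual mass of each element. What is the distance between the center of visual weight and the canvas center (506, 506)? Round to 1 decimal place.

Areas → weights: label logo 407·410 = 166870, title type 223·77 = 17171, tracklist 90·358 = 32220, graphic mark 294·141 = 41454, texture block 182·268 = 48776, artist name 59·192 = 11328; Σw = 317819.
Σw·x = 219314999; x̄ = 219314999/317819 ≈ 690.06.
y: moment 108001087 / weight 317819 ≈ 339.82
Relative to (506, 506): Δ = (184.06, -166.18); |Δ| = √(184.06² + -166.18²) ≈ 247.98.

≈ 248.0 mm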